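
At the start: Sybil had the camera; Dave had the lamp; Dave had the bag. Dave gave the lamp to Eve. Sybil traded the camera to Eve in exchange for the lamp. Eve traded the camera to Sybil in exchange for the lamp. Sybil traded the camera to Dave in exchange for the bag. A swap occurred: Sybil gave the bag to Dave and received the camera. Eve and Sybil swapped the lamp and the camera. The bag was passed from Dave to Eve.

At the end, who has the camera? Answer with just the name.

Tracking all object holders:
Start: camera:Sybil, lamp:Dave, bag:Dave
Event 1 (give lamp: Dave -> Eve). State: camera:Sybil, lamp:Eve, bag:Dave
Event 2 (swap camera<->lamp: now camera:Eve, lamp:Sybil). State: camera:Eve, lamp:Sybil, bag:Dave
Event 3 (swap camera<->lamp: now camera:Sybil, lamp:Eve). State: camera:Sybil, lamp:Eve, bag:Dave
Event 4 (swap camera<->bag: now camera:Dave, bag:Sybil). State: camera:Dave, lamp:Eve, bag:Sybil
Event 5 (swap bag<->camera: now bag:Dave, camera:Sybil). State: camera:Sybil, lamp:Eve, bag:Dave
Event 6 (swap lamp<->camera: now lamp:Sybil, camera:Eve). State: camera:Eve, lamp:Sybil, bag:Dave
Event 7 (give bag: Dave -> Eve). State: camera:Eve, lamp:Sybil, bag:Eve

Final state: camera:Eve, lamp:Sybil, bag:Eve
The camera is held by Eve.

Answer: Eve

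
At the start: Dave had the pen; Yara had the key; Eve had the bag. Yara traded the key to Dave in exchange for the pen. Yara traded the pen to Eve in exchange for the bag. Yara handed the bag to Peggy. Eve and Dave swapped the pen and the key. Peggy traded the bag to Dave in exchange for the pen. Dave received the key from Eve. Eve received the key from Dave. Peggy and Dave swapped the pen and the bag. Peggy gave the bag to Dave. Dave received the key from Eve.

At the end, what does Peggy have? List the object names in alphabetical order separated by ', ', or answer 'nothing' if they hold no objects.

Tracking all object holders:
Start: pen:Dave, key:Yara, bag:Eve
Event 1 (swap key<->pen: now key:Dave, pen:Yara). State: pen:Yara, key:Dave, bag:Eve
Event 2 (swap pen<->bag: now pen:Eve, bag:Yara). State: pen:Eve, key:Dave, bag:Yara
Event 3 (give bag: Yara -> Peggy). State: pen:Eve, key:Dave, bag:Peggy
Event 4 (swap pen<->key: now pen:Dave, key:Eve). State: pen:Dave, key:Eve, bag:Peggy
Event 5 (swap bag<->pen: now bag:Dave, pen:Peggy). State: pen:Peggy, key:Eve, bag:Dave
Event 6 (give key: Eve -> Dave). State: pen:Peggy, key:Dave, bag:Dave
Event 7 (give key: Dave -> Eve). State: pen:Peggy, key:Eve, bag:Dave
Event 8 (swap pen<->bag: now pen:Dave, bag:Peggy). State: pen:Dave, key:Eve, bag:Peggy
Event 9 (give bag: Peggy -> Dave). State: pen:Dave, key:Eve, bag:Dave
Event 10 (give key: Eve -> Dave). State: pen:Dave, key:Dave, bag:Dave

Final state: pen:Dave, key:Dave, bag:Dave
Peggy holds: (nothing).

Answer: nothing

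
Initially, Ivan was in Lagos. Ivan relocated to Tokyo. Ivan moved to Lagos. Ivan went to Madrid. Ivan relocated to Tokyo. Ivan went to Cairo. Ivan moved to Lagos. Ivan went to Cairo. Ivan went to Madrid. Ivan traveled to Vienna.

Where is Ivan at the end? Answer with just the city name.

Tracking Ivan's location:
Start: Ivan is in Lagos.
After move 1: Lagos -> Tokyo. Ivan is in Tokyo.
After move 2: Tokyo -> Lagos. Ivan is in Lagos.
After move 3: Lagos -> Madrid. Ivan is in Madrid.
After move 4: Madrid -> Tokyo. Ivan is in Tokyo.
After move 5: Tokyo -> Cairo. Ivan is in Cairo.
After move 6: Cairo -> Lagos. Ivan is in Lagos.
After move 7: Lagos -> Cairo. Ivan is in Cairo.
After move 8: Cairo -> Madrid. Ivan is in Madrid.
After move 9: Madrid -> Vienna. Ivan is in Vienna.

Answer: Vienna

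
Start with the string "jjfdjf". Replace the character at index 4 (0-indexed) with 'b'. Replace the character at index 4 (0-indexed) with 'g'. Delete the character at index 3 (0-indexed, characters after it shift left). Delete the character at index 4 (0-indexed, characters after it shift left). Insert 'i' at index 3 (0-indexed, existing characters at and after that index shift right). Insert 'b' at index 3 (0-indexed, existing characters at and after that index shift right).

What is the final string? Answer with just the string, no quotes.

Answer: jjfbig

Derivation:
Applying each edit step by step:
Start: "jjfdjf"
Op 1 (replace idx 4: 'j' -> 'b'): "jjfdjf" -> "jjfdbf"
Op 2 (replace idx 4: 'b' -> 'g'): "jjfdbf" -> "jjfdgf"
Op 3 (delete idx 3 = 'd'): "jjfdgf" -> "jjfgf"
Op 4 (delete idx 4 = 'f'): "jjfgf" -> "jjfg"
Op 5 (insert 'i' at idx 3): "jjfg" -> "jjfig"
Op 6 (insert 'b' at idx 3): "jjfig" -> "jjfbig"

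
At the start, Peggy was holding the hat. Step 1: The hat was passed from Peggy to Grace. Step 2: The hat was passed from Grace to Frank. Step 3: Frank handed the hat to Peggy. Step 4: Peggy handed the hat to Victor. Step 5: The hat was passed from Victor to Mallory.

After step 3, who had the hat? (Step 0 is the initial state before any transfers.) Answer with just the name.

Answer: Peggy

Derivation:
Tracking the hat holder through step 3:
After step 0 (start): Peggy
After step 1: Grace
After step 2: Frank
After step 3: Peggy

At step 3, the holder is Peggy.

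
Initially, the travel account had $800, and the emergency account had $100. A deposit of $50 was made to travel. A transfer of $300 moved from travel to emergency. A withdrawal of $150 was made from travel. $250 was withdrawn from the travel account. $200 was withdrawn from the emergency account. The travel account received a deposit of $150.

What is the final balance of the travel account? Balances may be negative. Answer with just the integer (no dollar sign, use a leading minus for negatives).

Tracking account balances step by step:
Start: travel=800, emergency=100
Event 1 (deposit 50 to travel): travel: 800 + 50 = 850. Balances: travel=850, emergency=100
Event 2 (transfer 300 travel -> emergency): travel: 850 - 300 = 550, emergency: 100 + 300 = 400. Balances: travel=550, emergency=400
Event 3 (withdraw 150 from travel): travel: 550 - 150 = 400. Balances: travel=400, emergency=400
Event 4 (withdraw 250 from travel): travel: 400 - 250 = 150. Balances: travel=150, emergency=400
Event 5 (withdraw 200 from emergency): emergency: 400 - 200 = 200. Balances: travel=150, emergency=200
Event 6 (deposit 150 to travel): travel: 150 + 150 = 300. Balances: travel=300, emergency=200

Final balance of travel: 300

Answer: 300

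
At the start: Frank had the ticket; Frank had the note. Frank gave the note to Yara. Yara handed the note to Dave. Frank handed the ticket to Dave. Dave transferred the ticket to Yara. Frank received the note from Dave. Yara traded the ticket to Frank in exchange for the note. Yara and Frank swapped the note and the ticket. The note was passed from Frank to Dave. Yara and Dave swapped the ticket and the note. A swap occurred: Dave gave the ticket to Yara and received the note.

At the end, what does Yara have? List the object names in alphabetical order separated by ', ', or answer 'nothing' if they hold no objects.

Answer: ticket

Derivation:
Tracking all object holders:
Start: ticket:Frank, note:Frank
Event 1 (give note: Frank -> Yara). State: ticket:Frank, note:Yara
Event 2 (give note: Yara -> Dave). State: ticket:Frank, note:Dave
Event 3 (give ticket: Frank -> Dave). State: ticket:Dave, note:Dave
Event 4 (give ticket: Dave -> Yara). State: ticket:Yara, note:Dave
Event 5 (give note: Dave -> Frank). State: ticket:Yara, note:Frank
Event 6 (swap ticket<->note: now ticket:Frank, note:Yara). State: ticket:Frank, note:Yara
Event 7 (swap note<->ticket: now note:Frank, ticket:Yara). State: ticket:Yara, note:Frank
Event 8 (give note: Frank -> Dave). State: ticket:Yara, note:Dave
Event 9 (swap ticket<->note: now ticket:Dave, note:Yara). State: ticket:Dave, note:Yara
Event 10 (swap ticket<->note: now ticket:Yara, note:Dave). State: ticket:Yara, note:Dave

Final state: ticket:Yara, note:Dave
Yara holds: ticket.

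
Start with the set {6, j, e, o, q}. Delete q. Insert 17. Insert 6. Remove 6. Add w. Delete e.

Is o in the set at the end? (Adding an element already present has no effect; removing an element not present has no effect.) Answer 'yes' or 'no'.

Tracking the set through each operation:
Start: {6, e, j, o, q}
Event 1 (remove q): removed. Set: {6, e, j, o}
Event 2 (add 17): added. Set: {17, 6, e, j, o}
Event 3 (add 6): already present, no change. Set: {17, 6, e, j, o}
Event 4 (remove 6): removed. Set: {17, e, j, o}
Event 5 (add w): added. Set: {17, e, j, o, w}
Event 6 (remove e): removed. Set: {17, j, o, w}

Final set: {17, j, o, w} (size 4)
o is in the final set.

Answer: yes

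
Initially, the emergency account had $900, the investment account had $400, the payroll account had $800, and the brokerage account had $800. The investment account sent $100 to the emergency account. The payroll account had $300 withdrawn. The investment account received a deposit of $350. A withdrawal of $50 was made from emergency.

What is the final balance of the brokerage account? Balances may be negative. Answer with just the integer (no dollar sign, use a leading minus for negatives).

Answer: 800

Derivation:
Tracking account balances step by step:
Start: emergency=900, investment=400, payroll=800, brokerage=800
Event 1 (transfer 100 investment -> emergency): investment: 400 - 100 = 300, emergency: 900 + 100 = 1000. Balances: emergency=1000, investment=300, payroll=800, brokerage=800
Event 2 (withdraw 300 from payroll): payroll: 800 - 300 = 500. Balances: emergency=1000, investment=300, payroll=500, brokerage=800
Event 3 (deposit 350 to investment): investment: 300 + 350 = 650. Balances: emergency=1000, investment=650, payroll=500, brokerage=800
Event 4 (withdraw 50 from emergency): emergency: 1000 - 50 = 950. Balances: emergency=950, investment=650, payroll=500, brokerage=800

Final balance of brokerage: 800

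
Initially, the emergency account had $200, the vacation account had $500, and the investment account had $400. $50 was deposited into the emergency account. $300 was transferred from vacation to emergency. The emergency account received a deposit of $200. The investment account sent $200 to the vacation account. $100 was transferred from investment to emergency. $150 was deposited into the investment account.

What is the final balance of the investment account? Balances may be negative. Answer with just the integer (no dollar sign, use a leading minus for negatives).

Tracking account balances step by step:
Start: emergency=200, vacation=500, investment=400
Event 1 (deposit 50 to emergency): emergency: 200 + 50 = 250. Balances: emergency=250, vacation=500, investment=400
Event 2 (transfer 300 vacation -> emergency): vacation: 500 - 300 = 200, emergency: 250 + 300 = 550. Balances: emergency=550, vacation=200, investment=400
Event 3 (deposit 200 to emergency): emergency: 550 + 200 = 750. Balances: emergency=750, vacation=200, investment=400
Event 4 (transfer 200 investment -> vacation): investment: 400 - 200 = 200, vacation: 200 + 200 = 400. Balances: emergency=750, vacation=400, investment=200
Event 5 (transfer 100 investment -> emergency): investment: 200 - 100 = 100, emergency: 750 + 100 = 850. Balances: emergency=850, vacation=400, investment=100
Event 6 (deposit 150 to investment): investment: 100 + 150 = 250. Balances: emergency=850, vacation=400, investment=250

Final balance of investment: 250

Answer: 250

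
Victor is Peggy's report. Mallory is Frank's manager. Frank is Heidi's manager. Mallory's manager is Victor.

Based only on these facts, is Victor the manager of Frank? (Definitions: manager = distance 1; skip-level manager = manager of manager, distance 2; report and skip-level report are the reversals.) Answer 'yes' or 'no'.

Reconstructing the manager chain from the given facts:
  Peggy -> Victor -> Mallory -> Frank -> Heidi
(each arrow means 'manager of the next')
Positions in the chain (0 = top):
  position of Peggy: 0
  position of Victor: 1
  position of Mallory: 2
  position of Frank: 3
  position of Heidi: 4

Victor is at position 1, Frank is at position 3; signed distance (j - i) = 2.
'manager' requires j - i = 1. Actual distance is 2, so the relation does NOT hold.

Answer: no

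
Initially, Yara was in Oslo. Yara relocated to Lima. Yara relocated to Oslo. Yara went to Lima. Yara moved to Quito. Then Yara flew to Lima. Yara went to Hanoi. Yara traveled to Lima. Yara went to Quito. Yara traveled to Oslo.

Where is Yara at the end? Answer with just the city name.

Answer: Oslo

Derivation:
Tracking Yara's location:
Start: Yara is in Oslo.
After move 1: Oslo -> Lima. Yara is in Lima.
After move 2: Lima -> Oslo. Yara is in Oslo.
After move 3: Oslo -> Lima. Yara is in Lima.
After move 4: Lima -> Quito. Yara is in Quito.
After move 5: Quito -> Lima. Yara is in Lima.
After move 6: Lima -> Hanoi. Yara is in Hanoi.
After move 7: Hanoi -> Lima. Yara is in Lima.
After move 8: Lima -> Quito. Yara is in Quito.
After move 9: Quito -> Oslo. Yara is in Oslo.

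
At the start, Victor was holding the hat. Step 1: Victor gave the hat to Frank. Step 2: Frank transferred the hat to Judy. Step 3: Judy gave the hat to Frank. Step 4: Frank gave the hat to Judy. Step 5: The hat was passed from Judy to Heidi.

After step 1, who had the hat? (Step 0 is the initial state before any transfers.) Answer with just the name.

Answer: Frank

Derivation:
Tracking the hat holder through step 1:
After step 0 (start): Victor
After step 1: Frank

At step 1, the holder is Frank.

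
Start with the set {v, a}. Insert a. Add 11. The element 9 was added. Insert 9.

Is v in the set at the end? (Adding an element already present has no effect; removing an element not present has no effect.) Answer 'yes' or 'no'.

Tracking the set through each operation:
Start: {a, v}
Event 1 (add a): already present, no change. Set: {a, v}
Event 2 (add 11): added. Set: {11, a, v}
Event 3 (add 9): added. Set: {11, 9, a, v}
Event 4 (add 9): already present, no change. Set: {11, 9, a, v}

Final set: {11, 9, a, v} (size 4)
v is in the final set.

Answer: yes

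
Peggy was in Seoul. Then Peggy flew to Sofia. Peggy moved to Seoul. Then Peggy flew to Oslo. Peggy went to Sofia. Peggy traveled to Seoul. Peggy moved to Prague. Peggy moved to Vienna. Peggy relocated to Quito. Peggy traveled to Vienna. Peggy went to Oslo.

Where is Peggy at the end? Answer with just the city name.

Tracking Peggy's location:
Start: Peggy is in Seoul.
After move 1: Seoul -> Sofia. Peggy is in Sofia.
After move 2: Sofia -> Seoul. Peggy is in Seoul.
After move 3: Seoul -> Oslo. Peggy is in Oslo.
After move 4: Oslo -> Sofia. Peggy is in Sofia.
After move 5: Sofia -> Seoul. Peggy is in Seoul.
After move 6: Seoul -> Prague. Peggy is in Prague.
After move 7: Prague -> Vienna. Peggy is in Vienna.
After move 8: Vienna -> Quito. Peggy is in Quito.
After move 9: Quito -> Vienna. Peggy is in Vienna.
After move 10: Vienna -> Oslo. Peggy is in Oslo.

Answer: Oslo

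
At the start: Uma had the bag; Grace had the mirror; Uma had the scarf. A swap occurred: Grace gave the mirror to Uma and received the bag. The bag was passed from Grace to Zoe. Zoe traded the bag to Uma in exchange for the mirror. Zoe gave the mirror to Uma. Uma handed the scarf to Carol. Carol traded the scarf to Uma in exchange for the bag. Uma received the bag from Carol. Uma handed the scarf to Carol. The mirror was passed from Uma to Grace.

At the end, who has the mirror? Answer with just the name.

Tracking all object holders:
Start: bag:Uma, mirror:Grace, scarf:Uma
Event 1 (swap mirror<->bag: now mirror:Uma, bag:Grace). State: bag:Grace, mirror:Uma, scarf:Uma
Event 2 (give bag: Grace -> Zoe). State: bag:Zoe, mirror:Uma, scarf:Uma
Event 3 (swap bag<->mirror: now bag:Uma, mirror:Zoe). State: bag:Uma, mirror:Zoe, scarf:Uma
Event 4 (give mirror: Zoe -> Uma). State: bag:Uma, mirror:Uma, scarf:Uma
Event 5 (give scarf: Uma -> Carol). State: bag:Uma, mirror:Uma, scarf:Carol
Event 6 (swap scarf<->bag: now scarf:Uma, bag:Carol). State: bag:Carol, mirror:Uma, scarf:Uma
Event 7 (give bag: Carol -> Uma). State: bag:Uma, mirror:Uma, scarf:Uma
Event 8 (give scarf: Uma -> Carol). State: bag:Uma, mirror:Uma, scarf:Carol
Event 9 (give mirror: Uma -> Grace). State: bag:Uma, mirror:Grace, scarf:Carol

Final state: bag:Uma, mirror:Grace, scarf:Carol
The mirror is held by Grace.

Answer: Grace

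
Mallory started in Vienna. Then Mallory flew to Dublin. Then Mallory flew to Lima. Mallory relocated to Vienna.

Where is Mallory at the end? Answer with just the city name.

Tracking Mallory's location:
Start: Mallory is in Vienna.
After move 1: Vienna -> Dublin. Mallory is in Dublin.
After move 2: Dublin -> Lima. Mallory is in Lima.
After move 3: Lima -> Vienna. Mallory is in Vienna.

Answer: Vienna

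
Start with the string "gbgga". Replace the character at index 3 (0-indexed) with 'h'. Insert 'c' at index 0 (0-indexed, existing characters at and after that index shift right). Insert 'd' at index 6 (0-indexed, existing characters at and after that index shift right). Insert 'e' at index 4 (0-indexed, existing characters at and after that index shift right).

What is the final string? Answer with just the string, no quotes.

Answer: cgbgehad

Derivation:
Applying each edit step by step:
Start: "gbgga"
Op 1 (replace idx 3: 'g' -> 'h'): "gbgga" -> "gbgha"
Op 2 (insert 'c' at idx 0): "gbgha" -> "cgbgha"
Op 3 (insert 'd' at idx 6): "cgbgha" -> "cgbghad"
Op 4 (insert 'e' at idx 4): "cgbghad" -> "cgbgehad"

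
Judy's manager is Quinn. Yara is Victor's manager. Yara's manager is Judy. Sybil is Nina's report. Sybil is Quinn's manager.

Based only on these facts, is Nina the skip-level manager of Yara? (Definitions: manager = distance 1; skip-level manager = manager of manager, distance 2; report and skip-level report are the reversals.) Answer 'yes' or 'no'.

Answer: no

Derivation:
Reconstructing the manager chain from the given facts:
  Nina -> Sybil -> Quinn -> Judy -> Yara -> Victor
(each arrow means 'manager of the next')
Positions in the chain (0 = top):
  position of Nina: 0
  position of Sybil: 1
  position of Quinn: 2
  position of Judy: 3
  position of Yara: 4
  position of Victor: 5

Nina is at position 0, Yara is at position 4; signed distance (j - i) = 4.
'skip-level manager' requires j - i = 2. Actual distance is 4, so the relation does NOT hold.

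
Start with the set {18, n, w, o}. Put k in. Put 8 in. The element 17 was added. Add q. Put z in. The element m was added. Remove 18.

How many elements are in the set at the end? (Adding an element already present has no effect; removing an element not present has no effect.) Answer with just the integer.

Answer: 9

Derivation:
Tracking the set through each operation:
Start: {18, n, o, w}
Event 1 (add k): added. Set: {18, k, n, o, w}
Event 2 (add 8): added. Set: {18, 8, k, n, o, w}
Event 3 (add 17): added. Set: {17, 18, 8, k, n, o, w}
Event 4 (add q): added. Set: {17, 18, 8, k, n, o, q, w}
Event 5 (add z): added. Set: {17, 18, 8, k, n, o, q, w, z}
Event 6 (add m): added. Set: {17, 18, 8, k, m, n, o, q, w, z}
Event 7 (remove 18): removed. Set: {17, 8, k, m, n, o, q, w, z}

Final set: {17, 8, k, m, n, o, q, w, z} (size 9)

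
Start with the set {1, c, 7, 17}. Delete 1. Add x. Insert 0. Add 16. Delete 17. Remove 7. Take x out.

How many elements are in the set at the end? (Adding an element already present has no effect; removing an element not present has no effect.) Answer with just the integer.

Answer: 3

Derivation:
Tracking the set through each operation:
Start: {1, 17, 7, c}
Event 1 (remove 1): removed. Set: {17, 7, c}
Event 2 (add x): added. Set: {17, 7, c, x}
Event 3 (add 0): added. Set: {0, 17, 7, c, x}
Event 4 (add 16): added. Set: {0, 16, 17, 7, c, x}
Event 5 (remove 17): removed. Set: {0, 16, 7, c, x}
Event 6 (remove 7): removed. Set: {0, 16, c, x}
Event 7 (remove x): removed. Set: {0, 16, c}

Final set: {0, 16, c} (size 3)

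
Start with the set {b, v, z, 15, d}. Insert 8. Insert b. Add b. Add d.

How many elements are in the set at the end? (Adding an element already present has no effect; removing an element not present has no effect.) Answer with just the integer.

Answer: 6

Derivation:
Tracking the set through each operation:
Start: {15, b, d, v, z}
Event 1 (add 8): added. Set: {15, 8, b, d, v, z}
Event 2 (add b): already present, no change. Set: {15, 8, b, d, v, z}
Event 3 (add b): already present, no change. Set: {15, 8, b, d, v, z}
Event 4 (add d): already present, no change. Set: {15, 8, b, d, v, z}

Final set: {15, 8, b, d, v, z} (size 6)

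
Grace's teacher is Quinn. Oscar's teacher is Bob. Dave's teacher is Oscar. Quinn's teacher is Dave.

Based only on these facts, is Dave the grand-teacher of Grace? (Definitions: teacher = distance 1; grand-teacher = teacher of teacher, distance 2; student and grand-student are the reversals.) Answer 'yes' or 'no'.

Answer: yes

Derivation:
Reconstructing the teacher chain from the given facts:
  Bob -> Oscar -> Dave -> Quinn -> Grace
(each arrow means 'teacher of the next')
Positions in the chain (0 = top):
  position of Bob: 0
  position of Oscar: 1
  position of Dave: 2
  position of Quinn: 3
  position of Grace: 4

Dave is at position 2, Grace is at position 4; signed distance (j - i) = 2.
'grand-teacher' requires j - i = 2. Actual distance is 2, so the relation HOLDS.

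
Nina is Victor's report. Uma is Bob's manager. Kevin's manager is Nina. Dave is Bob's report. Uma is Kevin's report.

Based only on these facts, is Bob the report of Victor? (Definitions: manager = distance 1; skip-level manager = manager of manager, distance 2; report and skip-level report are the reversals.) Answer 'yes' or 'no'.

Reconstructing the manager chain from the given facts:
  Victor -> Nina -> Kevin -> Uma -> Bob -> Dave
(each arrow means 'manager of the next')
Positions in the chain (0 = top):
  position of Victor: 0
  position of Nina: 1
  position of Kevin: 2
  position of Uma: 3
  position of Bob: 4
  position of Dave: 5

Bob is at position 4, Victor is at position 0; signed distance (j - i) = -4.
'report' requires j - i = -1. Actual distance is -4, so the relation does NOT hold.

Answer: no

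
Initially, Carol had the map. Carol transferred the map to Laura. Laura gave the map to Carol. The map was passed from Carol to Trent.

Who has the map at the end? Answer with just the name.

Tracking the map through each event:
Start: Carol has the map.
After event 1: Laura has the map.
After event 2: Carol has the map.
After event 3: Trent has the map.

Answer: Trent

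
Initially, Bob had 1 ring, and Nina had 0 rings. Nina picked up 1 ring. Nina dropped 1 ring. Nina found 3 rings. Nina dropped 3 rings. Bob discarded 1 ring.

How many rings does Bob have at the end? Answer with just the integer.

Tracking counts step by step:
Start: Bob=1, Nina=0
Event 1 (Nina +1): Nina: 0 -> 1. State: Bob=1, Nina=1
Event 2 (Nina -1): Nina: 1 -> 0. State: Bob=1, Nina=0
Event 3 (Nina +3): Nina: 0 -> 3. State: Bob=1, Nina=3
Event 4 (Nina -3): Nina: 3 -> 0. State: Bob=1, Nina=0
Event 5 (Bob -1): Bob: 1 -> 0. State: Bob=0, Nina=0

Bob's final count: 0

Answer: 0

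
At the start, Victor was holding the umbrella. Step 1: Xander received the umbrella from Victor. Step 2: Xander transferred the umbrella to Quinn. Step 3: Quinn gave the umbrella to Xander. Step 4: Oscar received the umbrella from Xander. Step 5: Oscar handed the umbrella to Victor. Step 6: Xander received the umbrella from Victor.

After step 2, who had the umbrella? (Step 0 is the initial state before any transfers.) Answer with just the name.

Tracking the umbrella holder through step 2:
After step 0 (start): Victor
After step 1: Xander
After step 2: Quinn

At step 2, the holder is Quinn.

Answer: Quinn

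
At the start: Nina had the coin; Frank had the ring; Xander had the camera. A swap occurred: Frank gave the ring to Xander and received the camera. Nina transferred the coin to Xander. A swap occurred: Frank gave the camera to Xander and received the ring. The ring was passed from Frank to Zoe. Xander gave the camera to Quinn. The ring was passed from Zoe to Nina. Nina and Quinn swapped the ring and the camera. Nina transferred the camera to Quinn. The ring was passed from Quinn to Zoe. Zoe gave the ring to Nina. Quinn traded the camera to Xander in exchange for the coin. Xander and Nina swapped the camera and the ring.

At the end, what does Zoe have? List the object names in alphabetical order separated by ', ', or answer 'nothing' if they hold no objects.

Tracking all object holders:
Start: coin:Nina, ring:Frank, camera:Xander
Event 1 (swap ring<->camera: now ring:Xander, camera:Frank). State: coin:Nina, ring:Xander, camera:Frank
Event 2 (give coin: Nina -> Xander). State: coin:Xander, ring:Xander, camera:Frank
Event 3 (swap camera<->ring: now camera:Xander, ring:Frank). State: coin:Xander, ring:Frank, camera:Xander
Event 4 (give ring: Frank -> Zoe). State: coin:Xander, ring:Zoe, camera:Xander
Event 5 (give camera: Xander -> Quinn). State: coin:Xander, ring:Zoe, camera:Quinn
Event 6 (give ring: Zoe -> Nina). State: coin:Xander, ring:Nina, camera:Quinn
Event 7 (swap ring<->camera: now ring:Quinn, camera:Nina). State: coin:Xander, ring:Quinn, camera:Nina
Event 8 (give camera: Nina -> Quinn). State: coin:Xander, ring:Quinn, camera:Quinn
Event 9 (give ring: Quinn -> Zoe). State: coin:Xander, ring:Zoe, camera:Quinn
Event 10 (give ring: Zoe -> Nina). State: coin:Xander, ring:Nina, camera:Quinn
Event 11 (swap camera<->coin: now camera:Xander, coin:Quinn). State: coin:Quinn, ring:Nina, camera:Xander
Event 12 (swap camera<->ring: now camera:Nina, ring:Xander). State: coin:Quinn, ring:Xander, camera:Nina

Final state: coin:Quinn, ring:Xander, camera:Nina
Zoe holds: (nothing).

Answer: nothing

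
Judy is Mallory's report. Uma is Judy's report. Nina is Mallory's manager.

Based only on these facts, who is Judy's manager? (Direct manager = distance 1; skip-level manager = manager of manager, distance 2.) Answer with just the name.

Reconstructing the manager chain from the given facts:
  Nina -> Mallory -> Judy -> Uma
(each arrow means 'manager of the next')
Positions in the chain (0 = top):
  position of Nina: 0
  position of Mallory: 1
  position of Judy: 2
  position of Uma: 3

Judy is at position 2; the manager is 1 step up the chain, i.e. position 1: Mallory.

Answer: Mallory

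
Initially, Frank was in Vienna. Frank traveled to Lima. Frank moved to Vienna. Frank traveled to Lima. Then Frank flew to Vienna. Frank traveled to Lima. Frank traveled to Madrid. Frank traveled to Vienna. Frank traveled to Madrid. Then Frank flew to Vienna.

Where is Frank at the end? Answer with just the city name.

Tracking Frank's location:
Start: Frank is in Vienna.
After move 1: Vienna -> Lima. Frank is in Lima.
After move 2: Lima -> Vienna. Frank is in Vienna.
After move 3: Vienna -> Lima. Frank is in Lima.
After move 4: Lima -> Vienna. Frank is in Vienna.
After move 5: Vienna -> Lima. Frank is in Lima.
After move 6: Lima -> Madrid. Frank is in Madrid.
After move 7: Madrid -> Vienna. Frank is in Vienna.
After move 8: Vienna -> Madrid. Frank is in Madrid.
After move 9: Madrid -> Vienna. Frank is in Vienna.

Answer: Vienna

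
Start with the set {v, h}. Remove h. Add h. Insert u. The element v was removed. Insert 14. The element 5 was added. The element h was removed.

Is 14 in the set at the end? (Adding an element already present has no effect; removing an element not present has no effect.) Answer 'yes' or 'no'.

Answer: yes

Derivation:
Tracking the set through each operation:
Start: {h, v}
Event 1 (remove h): removed. Set: {v}
Event 2 (add h): added. Set: {h, v}
Event 3 (add u): added. Set: {h, u, v}
Event 4 (remove v): removed. Set: {h, u}
Event 5 (add 14): added. Set: {14, h, u}
Event 6 (add 5): added. Set: {14, 5, h, u}
Event 7 (remove h): removed. Set: {14, 5, u}

Final set: {14, 5, u} (size 3)
14 is in the final set.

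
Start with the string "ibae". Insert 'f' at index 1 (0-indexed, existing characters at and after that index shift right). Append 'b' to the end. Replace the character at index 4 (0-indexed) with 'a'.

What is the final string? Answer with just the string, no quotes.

Applying each edit step by step:
Start: "ibae"
Op 1 (insert 'f' at idx 1): "ibae" -> "ifbae"
Op 2 (append 'b'): "ifbae" -> "ifbaeb"
Op 3 (replace idx 4: 'e' -> 'a'): "ifbaeb" -> "ifbaab"

Answer: ifbaab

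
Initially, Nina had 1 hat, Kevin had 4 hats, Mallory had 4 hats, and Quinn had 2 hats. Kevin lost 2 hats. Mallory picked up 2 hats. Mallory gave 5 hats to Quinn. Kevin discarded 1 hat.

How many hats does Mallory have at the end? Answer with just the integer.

Answer: 1

Derivation:
Tracking counts step by step:
Start: Nina=1, Kevin=4, Mallory=4, Quinn=2
Event 1 (Kevin -2): Kevin: 4 -> 2. State: Nina=1, Kevin=2, Mallory=4, Quinn=2
Event 2 (Mallory +2): Mallory: 4 -> 6. State: Nina=1, Kevin=2, Mallory=6, Quinn=2
Event 3 (Mallory -> Quinn, 5): Mallory: 6 -> 1, Quinn: 2 -> 7. State: Nina=1, Kevin=2, Mallory=1, Quinn=7
Event 4 (Kevin -1): Kevin: 2 -> 1. State: Nina=1, Kevin=1, Mallory=1, Quinn=7

Mallory's final count: 1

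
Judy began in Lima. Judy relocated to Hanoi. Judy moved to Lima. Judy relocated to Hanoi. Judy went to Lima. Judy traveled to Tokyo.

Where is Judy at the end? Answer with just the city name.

Answer: Tokyo

Derivation:
Tracking Judy's location:
Start: Judy is in Lima.
After move 1: Lima -> Hanoi. Judy is in Hanoi.
After move 2: Hanoi -> Lima. Judy is in Lima.
After move 3: Lima -> Hanoi. Judy is in Hanoi.
After move 4: Hanoi -> Lima. Judy is in Lima.
After move 5: Lima -> Tokyo. Judy is in Tokyo.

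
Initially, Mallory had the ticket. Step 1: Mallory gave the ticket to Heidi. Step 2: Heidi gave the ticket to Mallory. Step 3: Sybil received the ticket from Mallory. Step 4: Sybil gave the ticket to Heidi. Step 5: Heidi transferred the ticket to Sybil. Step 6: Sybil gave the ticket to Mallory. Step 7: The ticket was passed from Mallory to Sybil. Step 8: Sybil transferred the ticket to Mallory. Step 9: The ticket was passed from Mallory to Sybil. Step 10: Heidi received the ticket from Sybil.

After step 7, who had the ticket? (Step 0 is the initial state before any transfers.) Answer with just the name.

Tracking the ticket holder through step 7:
After step 0 (start): Mallory
After step 1: Heidi
After step 2: Mallory
After step 3: Sybil
After step 4: Heidi
After step 5: Sybil
After step 6: Mallory
After step 7: Sybil

At step 7, the holder is Sybil.

Answer: Sybil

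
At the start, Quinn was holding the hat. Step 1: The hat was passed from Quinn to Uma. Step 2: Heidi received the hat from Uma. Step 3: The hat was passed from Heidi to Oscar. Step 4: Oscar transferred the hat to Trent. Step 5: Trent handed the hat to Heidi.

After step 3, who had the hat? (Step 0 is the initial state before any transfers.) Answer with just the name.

Tracking the hat holder through step 3:
After step 0 (start): Quinn
After step 1: Uma
After step 2: Heidi
After step 3: Oscar

At step 3, the holder is Oscar.

Answer: Oscar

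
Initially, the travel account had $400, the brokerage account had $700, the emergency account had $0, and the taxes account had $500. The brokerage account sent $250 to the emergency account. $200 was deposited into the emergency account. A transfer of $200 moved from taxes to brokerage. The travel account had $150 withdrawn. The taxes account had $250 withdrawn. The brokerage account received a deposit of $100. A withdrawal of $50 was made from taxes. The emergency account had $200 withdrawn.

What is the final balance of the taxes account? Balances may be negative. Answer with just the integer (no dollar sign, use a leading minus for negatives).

Tracking account balances step by step:
Start: travel=400, brokerage=700, emergency=0, taxes=500
Event 1 (transfer 250 brokerage -> emergency): brokerage: 700 - 250 = 450, emergency: 0 + 250 = 250. Balances: travel=400, brokerage=450, emergency=250, taxes=500
Event 2 (deposit 200 to emergency): emergency: 250 + 200 = 450. Balances: travel=400, brokerage=450, emergency=450, taxes=500
Event 3 (transfer 200 taxes -> brokerage): taxes: 500 - 200 = 300, brokerage: 450 + 200 = 650. Balances: travel=400, brokerage=650, emergency=450, taxes=300
Event 4 (withdraw 150 from travel): travel: 400 - 150 = 250. Balances: travel=250, brokerage=650, emergency=450, taxes=300
Event 5 (withdraw 250 from taxes): taxes: 300 - 250 = 50. Balances: travel=250, brokerage=650, emergency=450, taxes=50
Event 6 (deposit 100 to brokerage): brokerage: 650 + 100 = 750. Balances: travel=250, brokerage=750, emergency=450, taxes=50
Event 7 (withdraw 50 from taxes): taxes: 50 - 50 = 0. Balances: travel=250, brokerage=750, emergency=450, taxes=0
Event 8 (withdraw 200 from emergency): emergency: 450 - 200 = 250. Balances: travel=250, brokerage=750, emergency=250, taxes=0

Final balance of taxes: 0

Answer: 0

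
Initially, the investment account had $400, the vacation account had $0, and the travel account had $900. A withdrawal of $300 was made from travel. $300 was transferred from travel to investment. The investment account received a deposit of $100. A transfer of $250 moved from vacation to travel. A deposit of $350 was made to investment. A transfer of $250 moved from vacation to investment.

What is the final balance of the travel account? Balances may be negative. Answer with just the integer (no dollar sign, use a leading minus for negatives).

Tracking account balances step by step:
Start: investment=400, vacation=0, travel=900
Event 1 (withdraw 300 from travel): travel: 900 - 300 = 600. Balances: investment=400, vacation=0, travel=600
Event 2 (transfer 300 travel -> investment): travel: 600 - 300 = 300, investment: 400 + 300 = 700. Balances: investment=700, vacation=0, travel=300
Event 3 (deposit 100 to investment): investment: 700 + 100 = 800. Balances: investment=800, vacation=0, travel=300
Event 4 (transfer 250 vacation -> travel): vacation: 0 - 250 = -250, travel: 300 + 250 = 550. Balances: investment=800, vacation=-250, travel=550
Event 5 (deposit 350 to investment): investment: 800 + 350 = 1150. Balances: investment=1150, vacation=-250, travel=550
Event 6 (transfer 250 vacation -> investment): vacation: -250 - 250 = -500, investment: 1150 + 250 = 1400. Balances: investment=1400, vacation=-500, travel=550

Final balance of travel: 550

Answer: 550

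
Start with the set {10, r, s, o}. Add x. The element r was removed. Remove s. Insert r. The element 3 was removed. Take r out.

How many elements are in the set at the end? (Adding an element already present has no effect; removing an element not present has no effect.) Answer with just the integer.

Tracking the set through each operation:
Start: {10, o, r, s}
Event 1 (add x): added. Set: {10, o, r, s, x}
Event 2 (remove r): removed. Set: {10, o, s, x}
Event 3 (remove s): removed. Set: {10, o, x}
Event 4 (add r): added. Set: {10, o, r, x}
Event 5 (remove 3): not present, no change. Set: {10, o, r, x}
Event 6 (remove r): removed. Set: {10, o, x}

Final set: {10, o, x} (size 3)

Answer: 3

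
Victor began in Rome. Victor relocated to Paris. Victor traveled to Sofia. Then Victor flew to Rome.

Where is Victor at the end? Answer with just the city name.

Tracking Victor's location:
Start: Victor is in Rome.
After move 1: Rome -> Paris. Victor is in Paris.
After move 2: Paris -> Sofia. Victor is in Sofia.
After move 3: Sofia -> Rome. Victor is in Rome.

Answer: Rome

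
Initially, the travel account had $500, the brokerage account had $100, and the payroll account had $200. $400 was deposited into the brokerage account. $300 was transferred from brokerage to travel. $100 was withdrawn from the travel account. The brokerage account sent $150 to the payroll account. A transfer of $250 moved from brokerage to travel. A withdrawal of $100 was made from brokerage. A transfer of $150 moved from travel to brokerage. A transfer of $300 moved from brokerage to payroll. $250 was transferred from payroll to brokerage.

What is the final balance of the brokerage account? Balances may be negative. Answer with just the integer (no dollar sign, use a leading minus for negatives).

Answer: -200

Derivation:
Tracking account balances step by step:
Start: travel=500, brokerage=100, payroll=200
Event 1 (deposit 400 to brokerage): brokerage: 100 + 400 = 500. Balances: travel=500, brokerage=500, payroll=200
Event 2 (transfer 300 brokerage -> travel): brokerage: 500 - 300 = 200, travel: 500 + 300 = 800. Balances: travel=800, brokerage=200, payroll=200
Event 3 (withdraw 100 from travel): travel: 800 - 100 = 700. Balances: travel=700, brokerage=200, payroll=200
Event 4 (transfer 150 brokerage -> payroll): brokerage: 200 - 150 = 50, payroll: 200 + 150 = 350. Balances: travel=700, brokerage=50, payroll=350
Event 5 (transfer 250 brokerage -> travel): brokerage: 50 - 250 = -200, travel: 700 + 250 = 950. Balances: travel=950, brokerage=-200, payroll=350
Event 6 (withdraw 100 from brokerage): brokerage: -200 - 100 = -300. Balances: travel=950, brokerage=-300, payroll=350
Event 7 (transfer 150 travel -> brokerage): travel: 950 - 150 = 800, brokerage: -300 + 150 = -150. Balances: travel=800, brokerage=-150, payroll=350
Event 8 (transfer 300 brokerage -> payroll): brokerage: -150 - 300 = -450, payroll: 350 + 300 = 650. Balances: travel=800, brokerage=-450, payroll=650
Event 9 (transfer 250 payroll -> brokerage): payroll: 650 - 250 = 400, brokerage: -450 + 250 = -200. Balances: travel=800, brokerage=-200, payroll=400

Final balance of brokerage: -200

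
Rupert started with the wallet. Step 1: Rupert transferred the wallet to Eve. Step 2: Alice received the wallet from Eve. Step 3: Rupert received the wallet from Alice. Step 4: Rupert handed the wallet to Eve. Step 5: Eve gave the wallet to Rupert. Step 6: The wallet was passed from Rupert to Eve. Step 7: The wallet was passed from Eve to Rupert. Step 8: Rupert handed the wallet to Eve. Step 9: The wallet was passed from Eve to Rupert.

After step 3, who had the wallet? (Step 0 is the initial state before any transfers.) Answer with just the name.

Answer: Rupert

Derivation:
Tracking the wallet holder through step 3:
After step 0 (start): Rupert
After step 1: Eve
After step 2: Alice
After step 3: Rupert

At step 3, the holder is Rupert.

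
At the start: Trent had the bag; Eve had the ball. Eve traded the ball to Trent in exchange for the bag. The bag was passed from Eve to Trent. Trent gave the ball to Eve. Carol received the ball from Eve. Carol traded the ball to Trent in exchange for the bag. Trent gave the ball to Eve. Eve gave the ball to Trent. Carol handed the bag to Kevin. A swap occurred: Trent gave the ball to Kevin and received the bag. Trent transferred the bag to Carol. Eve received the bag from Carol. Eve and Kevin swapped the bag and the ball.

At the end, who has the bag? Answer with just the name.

Tracking all object holders:
Start: bag:Trent, ball:Eve
Event 1 (swap ball<->bag: now ball:Trent, bag:Eve). State: bag:Eve, ball:Trent
Event 2 (give bag: Eve -> Trent). State: bag:Trent, ball:Trent
Event 3 (give ball: Trent -> Eve). State: bag:Trent, ball:Eve
Event 4 (give ball: Eve -> Carol). State: bag:Trent, ball:Carol
Event 5 (swap ball<->bag: now ball:Trent, bag:Carol). State: bag:Carol, ball:Trent
Event 6 (give ball: Trent -> Eve). State: bag:Carol, ball:Eve
Event 7 (give ball: Eve -> Trent). State: bag:Carol, ball:Trent
Event 8 (give bag: Carol -> Kevin). State: bag:Kevin, ball:Trent
Event 9 (swap ball<->bag: now ball:Kevin, bag:Trent). State: bag:Trent, ball:Kevin
Event 10 (give bag: Trent -> Carol). State: bag:Carol, ball:Kevin
Event 11 (give bag: Carol -> Eve). State: bag:Eve, ball:Kevin
Event 12 (swap bag<->ball: now bag:Kevin, ball:Eve). State: bag:Kevin, ball:Eve

Final state: bag:Kevin, ball:Eve
The bag is held by Kevin.

Answer: Kevin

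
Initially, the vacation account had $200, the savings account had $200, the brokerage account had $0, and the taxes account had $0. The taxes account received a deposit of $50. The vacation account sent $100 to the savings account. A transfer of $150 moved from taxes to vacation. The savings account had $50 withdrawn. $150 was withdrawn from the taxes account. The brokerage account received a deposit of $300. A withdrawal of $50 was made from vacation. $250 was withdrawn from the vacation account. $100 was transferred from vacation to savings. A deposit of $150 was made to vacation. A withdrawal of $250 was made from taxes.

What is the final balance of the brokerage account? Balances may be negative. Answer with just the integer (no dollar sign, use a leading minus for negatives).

Tracking account balances step by step:
Start: vacation=200, savings=200, brokerage=0, taxes=0
Event 1 (deposit 50 to taxes): taxes: 0 + 50 = 50. Balances: vacation=200, savings=200, brokerage=0, taxes=50
Event 2 (transfer 100 vacation -> savings): vacation: 200 - 100 = 100, savings: 200 + 100 = 300. Balances: vacation=100, savings=300, brokerage=0, taxes=50
Event 3 (transfer 150 taxes -> vacation): taxes: 50 - 150 = -100, vacation: 100 + 150 = 250. Balances: vacation=250, savings=300, brokerage=0, taxes=-100
Event 4 (withdraw 50 from savings): savings: 300 - 50 = 250. Balances: vacation=250, savings=250, brokerage=0, taxes=-100
Event 5 (withdraw 150 from taxes): taxes: -100 - 150 = -250. Balances: vacation=250, savings=250, brokerage=0, taxes=-250
Event 6 (deposit 300 to brokerage): brokerage: 0 + 300 = 300. Balances: vacation=250, savings=250, brokerage=300, taxes=-250
Event 7 (withdraw 50 from vacation): vacation: 250 - 50 = 200. Balances: vacation=200, savings=250, brokerage=300, taxes=-250
Event 8 (withdraw 250 from vacation): vacation: 200 - 250 = -50. Balances: vacation=-50, savings=250, brokerage=300, taxes=-250
Event 9 (transfer 100 vacation -> savings): vacation: -50 - 100 = -150, savings: 250 + 100 = 350. Balances: vacation=-150, savings=350, brokerage=300, taxes=-250
Event 10 (deposit 150 to vacation): vacation: -150 + 150 = 0. Balances: vacation=0, savings=350, brokerage=300, taxes=-250
Event 11 (withdraw 250 from taxes): taxes: -250 - 250 = -500. Balances: vacation=0, savings=350, brokerage=300, taxes=-500

Final balance of brokerage: 300

Answer: 300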